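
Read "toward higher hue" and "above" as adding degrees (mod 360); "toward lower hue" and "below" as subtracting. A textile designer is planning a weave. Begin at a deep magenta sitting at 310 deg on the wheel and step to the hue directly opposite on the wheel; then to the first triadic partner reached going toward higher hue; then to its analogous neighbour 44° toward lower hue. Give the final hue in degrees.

206°

+180° (complement): 310 + 180 = 490 → 490 − 360 = 130°
+120° (triadic ↑): 130 + 120 = 250°
−44° (analog 44° ↓): 250 − 44 = 206°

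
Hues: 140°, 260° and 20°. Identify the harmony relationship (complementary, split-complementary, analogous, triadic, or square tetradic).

triadic

Sort the hues: 20°, 140°, 260°.
Successive gaps around the wheel: 120°, 120°, 120°.
Three hues equally spaced 120° apart form a triad.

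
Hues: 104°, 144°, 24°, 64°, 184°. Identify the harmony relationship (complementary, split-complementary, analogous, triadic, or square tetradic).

Sort the hues: 24°, 64°, 104°, 144°, 184°.
Successive gaps around the wheel: 40°, 40°, 40°, 40°, 200°.
A run of hues at equal small steps (40°) with one large closing gap is an analogous group.

analogous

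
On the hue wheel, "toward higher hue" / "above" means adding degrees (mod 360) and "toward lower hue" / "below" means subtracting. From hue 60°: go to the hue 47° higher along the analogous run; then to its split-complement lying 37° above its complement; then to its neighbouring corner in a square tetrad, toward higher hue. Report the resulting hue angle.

analog 47° ↑ +47°: 60 + 47 = 107°
split-comp 37° ↑ +217°: 107 + 217 = 324°
square ↑ +90°: 324 + 90 = 414 → 414 − 360 = 54°

54°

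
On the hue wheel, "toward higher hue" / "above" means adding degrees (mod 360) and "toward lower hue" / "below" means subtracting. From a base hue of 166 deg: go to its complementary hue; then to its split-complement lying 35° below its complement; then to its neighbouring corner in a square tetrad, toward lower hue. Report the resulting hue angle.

+180° (complement): 166 + 180 = 346°
+145° (split-comp 35° ↓): 346 + 145 = 491 → 491 − 360 = 131°
−90° (square ↓): 131 − 90 = 41°

41°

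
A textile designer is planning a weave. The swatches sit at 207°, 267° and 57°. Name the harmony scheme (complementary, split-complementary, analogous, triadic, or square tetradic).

Sort the hues: 57°, 207°, 267°.
Successive gaps around the wheel: 150°, 60°, 150°.
Two 150° gaps and one 60° gap — a base hue opposite a pair of accents 30° either side of its complement — is the split-complementary pattern.

split-complementary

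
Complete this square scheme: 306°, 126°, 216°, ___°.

36°

A square tetradic scheme places four hues every 90°.
The full set through 126° is {36°, 126°, 216°, 306°}.
Given {126°, 216°, 306°}, the missing hue is 36°.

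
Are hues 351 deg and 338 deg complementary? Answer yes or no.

no

Angular distance: |351 − 338| = 13 = 13°.
Complementary requires 180°.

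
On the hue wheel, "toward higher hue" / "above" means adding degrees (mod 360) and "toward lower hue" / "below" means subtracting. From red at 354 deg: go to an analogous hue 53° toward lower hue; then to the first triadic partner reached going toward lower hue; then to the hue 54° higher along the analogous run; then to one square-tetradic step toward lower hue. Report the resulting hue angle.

354 − 53 = 301°   (analog 53° ↓)
301 − 120 = 181°   (triadic ↓)
181 + 54 = 235°   (analog 54° ↑)
235 − 90 = 145°   (square ↓)

145°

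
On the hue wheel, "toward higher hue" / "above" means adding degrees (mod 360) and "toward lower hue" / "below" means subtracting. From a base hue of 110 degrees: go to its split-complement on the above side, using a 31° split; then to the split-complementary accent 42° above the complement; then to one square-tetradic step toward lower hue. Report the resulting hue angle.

110 + 211 = 321°   (split-comp 31° ↑)
321 + 222 = 543 → 543 − 360 = 183°   (split-comp 42° ↑)
183 − 90 = 93°   (square ↓)

93°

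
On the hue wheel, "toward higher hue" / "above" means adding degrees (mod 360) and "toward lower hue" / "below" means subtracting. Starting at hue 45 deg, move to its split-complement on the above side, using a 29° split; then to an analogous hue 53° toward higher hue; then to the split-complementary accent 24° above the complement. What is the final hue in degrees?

split-comp 29° ↑ +209°: 45 + 209 = 254°
analog 53° ↑ +53°: 254 + 53 = 307°
split-comp 24° ↑ +204°: 307 + 204 = 511 → 511 − 360 = 151°

151°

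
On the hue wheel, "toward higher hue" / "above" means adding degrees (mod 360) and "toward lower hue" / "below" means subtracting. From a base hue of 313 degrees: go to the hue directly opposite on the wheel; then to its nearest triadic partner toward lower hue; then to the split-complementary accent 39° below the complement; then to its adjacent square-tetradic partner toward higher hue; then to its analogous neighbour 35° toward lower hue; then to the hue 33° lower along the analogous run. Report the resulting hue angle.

176°

complement +180°: 313 + 180 = 493 → 493 − 360 = 133°
triadic ↓ −120°: 133 − 120 = 13°
split-comp 39° ↓ +141°: 13 + 141 = 154°
square ↑ +90°: 154 + 90 = 244°
analog 35° ↓ −35°: 244 − 35 = 209°
analog 33° ↓ −33°: 209 − 33 = 176°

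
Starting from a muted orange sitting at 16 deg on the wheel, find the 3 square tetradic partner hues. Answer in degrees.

106°, 196°, and 286°

A square tetradic scheme places four hues every 90°.
16 + 90 = 106°
16 + 180 = 196°
16 + 270 = 286°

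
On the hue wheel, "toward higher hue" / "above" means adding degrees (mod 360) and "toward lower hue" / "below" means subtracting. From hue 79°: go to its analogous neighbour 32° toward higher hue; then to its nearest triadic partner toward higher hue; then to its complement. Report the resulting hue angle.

51°

analog 32° ↑ +32°: 79 + 32 = 111°
triadic ↑ +120°: 111 + 120 = 231°
complement +180°: 231 + 180 = 411 → 411 − 360 = 51°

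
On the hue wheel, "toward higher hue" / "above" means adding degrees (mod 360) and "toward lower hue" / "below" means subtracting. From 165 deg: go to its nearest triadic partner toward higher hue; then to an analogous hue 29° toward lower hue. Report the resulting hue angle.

+120° (triadic ↑): 165 + 120 = 285°
−29° (analog 29° ↓): 285 − 29 = 256°

256°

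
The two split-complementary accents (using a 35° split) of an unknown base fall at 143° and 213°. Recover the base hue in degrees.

The accents sit 35° either side of the complement, so the complement is their short-arc midpoint on the wheel.
Short-arc midpoint of 143° and 213°: 178°.
Base is 180° from the complement: 178 − 180 = -2 → -2 + 360 = 358°

358°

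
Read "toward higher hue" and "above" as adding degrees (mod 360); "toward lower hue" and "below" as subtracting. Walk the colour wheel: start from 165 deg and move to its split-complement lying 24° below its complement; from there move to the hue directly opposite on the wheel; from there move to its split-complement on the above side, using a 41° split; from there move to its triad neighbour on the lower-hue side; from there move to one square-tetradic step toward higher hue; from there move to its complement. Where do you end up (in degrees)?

165 + 156 = 321°   (split-comp 24° ↓)
321 + 180 = 501 → 501 − 360 = 141°   (complement)
141 + 221 = 362 → 362 − 360 = 2°   (split-comp 41° ↑)
2 − 120 = -118 → -118 + 360 = 242°   (triadic ↓)
242 + 90 = 332°   (square ↑)
332 + 180 = 512 → 512 − 360 = 152°   (complement)

152°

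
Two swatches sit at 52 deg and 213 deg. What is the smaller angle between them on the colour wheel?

161°

|52 − 213| = 161.
161 ≤ 180, so the shorter arc is 161°.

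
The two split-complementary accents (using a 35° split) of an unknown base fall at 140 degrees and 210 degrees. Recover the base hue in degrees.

355°

The accents sit 35° either side of the complement, so the complement is their short-arc midpoint on the wheel.
Short-arc midpoint of 140° and 210°: 175°.
Base is 180° from the complement: 175 − 180 = -5 → -5 + 360 = 355°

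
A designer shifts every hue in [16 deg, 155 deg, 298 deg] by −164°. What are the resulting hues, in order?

16 − 164 = -148 → -148 + 360 = 212°
155 − 164 = -9 → -9 + 360 = 351°
298 − 164 = 134°

212°, 351°, 134°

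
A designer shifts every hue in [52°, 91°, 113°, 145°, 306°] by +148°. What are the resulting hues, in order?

52 + 148 = 200°
91 + 148 = 239°
113 + 148 = 261°
145 + 148 = 293°
306 + 148 = 454 → 454 − 360 = 94°

200°, 239°, 261°, 293°, 94°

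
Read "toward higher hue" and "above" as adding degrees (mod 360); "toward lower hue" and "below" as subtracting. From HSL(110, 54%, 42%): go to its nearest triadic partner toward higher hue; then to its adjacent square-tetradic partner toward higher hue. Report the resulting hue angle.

110 + 120 = 230°   (triadic ↑)
230 + 90 = 320°   (square ↑)

320°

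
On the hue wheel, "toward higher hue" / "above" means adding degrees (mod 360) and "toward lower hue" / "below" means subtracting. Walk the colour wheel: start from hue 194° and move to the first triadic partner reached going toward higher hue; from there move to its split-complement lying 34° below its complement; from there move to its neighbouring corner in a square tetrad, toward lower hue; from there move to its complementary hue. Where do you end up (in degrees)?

190°

triadic ↑ +120°: 194 + 120 = 314°
split-comp 34° ↓ +146°: 314 + 146 = 460 → 460 − 360 = 100°
square ↓ −90°: 100 − 90 = 10°
complement +180°: 10 + 180 = 190°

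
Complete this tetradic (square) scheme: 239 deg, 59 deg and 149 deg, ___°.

329°

A square tetradic scheme places four hues every 90°.
The full set through 59° is {59°, 149°, 239°, 329°}.
Given {59°, 149°, 239°}, the missing hue is 329°.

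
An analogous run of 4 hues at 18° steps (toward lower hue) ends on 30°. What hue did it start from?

3 steps of 18° (toward lower hue) give a net shift of −54°.
Start = end − shift: 30 + 54 = 84°

84°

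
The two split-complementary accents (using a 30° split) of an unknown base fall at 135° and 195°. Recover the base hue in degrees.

345°

The accents sit 30° either side of the complement, so the complement is their short-arc midpoint on the wheel.
Short-arc midpoint of 135° and 195°: 165°.
Base is 180° from the complement: 165 − 180 = -15 → -15 + 360 = 345°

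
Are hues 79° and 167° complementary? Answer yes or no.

Angular distance: |79 − 167| = 88 = 88°.
Complementary requires 180°.

no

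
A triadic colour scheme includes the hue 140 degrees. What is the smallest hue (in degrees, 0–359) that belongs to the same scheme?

A triad places three hues 120° apart.
The full set through 140° is {20°, 140°, 260°}.

20°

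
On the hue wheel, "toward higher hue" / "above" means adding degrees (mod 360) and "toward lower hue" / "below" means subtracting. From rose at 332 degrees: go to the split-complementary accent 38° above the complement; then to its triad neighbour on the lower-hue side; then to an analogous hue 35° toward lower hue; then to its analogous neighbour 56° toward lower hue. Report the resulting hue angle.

339°

332 + 218 = 550 → 550 − 360 = 190°   (split-comp 38° ↑)
190 − 120 = 70°   (triadic ↓)
70 − 35 = 35°   (analog 35° ↓)
35 − 56 = -21 → -21 + 360 = 339°   (analog 56° ↓)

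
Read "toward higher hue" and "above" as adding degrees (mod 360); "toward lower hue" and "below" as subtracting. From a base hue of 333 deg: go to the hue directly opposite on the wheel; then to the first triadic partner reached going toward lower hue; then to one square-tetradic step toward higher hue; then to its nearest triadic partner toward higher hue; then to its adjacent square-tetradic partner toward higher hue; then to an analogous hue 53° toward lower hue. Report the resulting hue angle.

280°

333 + 180 = 513 → 513 − 360 = 153°   (complement)
153 − 120 = 33°   (triadic ↓)
33 + 90 = 123°   (square ↑)
123 + 120 = 243°   (triadic ↑)
243 + 90 = 333°   (square ↑)
333 − 53 = 280°   (analog 53° ↓)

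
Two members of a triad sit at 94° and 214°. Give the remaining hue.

334°

A triad spaces three hues 120° apart.
The full set is {94°, 214°, 334°}.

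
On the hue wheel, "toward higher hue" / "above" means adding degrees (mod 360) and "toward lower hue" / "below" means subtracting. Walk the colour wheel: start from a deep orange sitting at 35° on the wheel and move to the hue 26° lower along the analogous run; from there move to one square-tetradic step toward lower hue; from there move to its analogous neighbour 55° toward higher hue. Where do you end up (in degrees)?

334°

−26° (analog 26° ↓): 35 − 26 = 9°
−90° (square ↓): 9 − 90 = -81 → -81 + 360 = 279°
+55° (analog 55° ↑): 279 + 55 = 334°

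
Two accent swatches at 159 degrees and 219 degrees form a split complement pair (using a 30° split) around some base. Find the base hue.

The accents sit 30° either side of the complement, so the complement is their short-arc midpoint on the wheel.
Short-arc midpoint of 159° and 219°: 189°.
Base is 180° from the complement: 189 − 180 = 9°

9°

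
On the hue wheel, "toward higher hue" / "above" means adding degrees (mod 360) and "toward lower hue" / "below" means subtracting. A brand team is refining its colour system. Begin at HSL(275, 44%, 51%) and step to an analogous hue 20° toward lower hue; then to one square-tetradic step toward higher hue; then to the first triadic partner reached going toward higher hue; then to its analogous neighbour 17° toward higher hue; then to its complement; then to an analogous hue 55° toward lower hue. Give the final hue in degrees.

247°

275 − 20 = 255°   (analog 20° ↓)
255 + 90 = 345°   (square ↑)
345 + 120 = 465 → 465 − 360 = 105°   (triadic ↑)
105 + 17 = 122°   (analog 17° ↑)
122 + 180 = 302°   (complement)
302 − 55 = 247°   (analog 55° ↓)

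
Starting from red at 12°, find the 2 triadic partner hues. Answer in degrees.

A triad places three hues 120° apart.
12 + 120 = 132°
12 + 240 = 252°

132° and 252°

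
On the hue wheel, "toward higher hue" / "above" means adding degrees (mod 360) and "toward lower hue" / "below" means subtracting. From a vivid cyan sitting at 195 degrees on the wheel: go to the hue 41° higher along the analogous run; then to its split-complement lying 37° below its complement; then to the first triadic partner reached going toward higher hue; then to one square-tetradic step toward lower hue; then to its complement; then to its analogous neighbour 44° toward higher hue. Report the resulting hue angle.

195 + 41 = 236°   (analog 41° ↑)
236 + 143 = 379 → 379 − 360 = 19°   (split-comp 37° ↓)
19 + 120 = 139°   (triadic ↑)
139 − 90 = 49°   (square ↓)
49 + 180 = 229°   (complement)
229 + 44 = 273°   (analog 44° ↑)

273°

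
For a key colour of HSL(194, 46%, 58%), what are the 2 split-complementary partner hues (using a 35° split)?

Split-complementary hues sit 35° either side of the complement.
Complement of 194°: 194 + 180 = 374 → 374 − 360 = 14°
14 − 35 = -21 → -21 + 360 = 339°
14 + 35 = 49°

339° and 49°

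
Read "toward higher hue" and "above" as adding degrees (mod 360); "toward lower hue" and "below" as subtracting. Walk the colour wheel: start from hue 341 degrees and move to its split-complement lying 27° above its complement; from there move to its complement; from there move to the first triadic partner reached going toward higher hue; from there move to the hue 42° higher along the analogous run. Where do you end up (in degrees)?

341 + 207 = 548 → 548 − 360 = 188°   (split-comp 27° ↑)
188 + 180 = 368 → 368 − 360 = 8°   (complement)
8 + 120 = 128°   (triadic ↑)
128 + 42 = 170°   (analog 42° ↑)

170°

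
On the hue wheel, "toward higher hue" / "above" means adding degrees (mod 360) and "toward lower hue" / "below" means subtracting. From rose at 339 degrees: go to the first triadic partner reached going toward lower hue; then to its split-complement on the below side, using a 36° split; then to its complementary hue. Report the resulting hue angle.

183°

−120° (triadic ↓): 339 − 120 = 219°
+144° (split-comp 36° ↓): 219 + 144 = 363 → 363 − 360 = 3°
+180° (complement): 3 + 180 = 183°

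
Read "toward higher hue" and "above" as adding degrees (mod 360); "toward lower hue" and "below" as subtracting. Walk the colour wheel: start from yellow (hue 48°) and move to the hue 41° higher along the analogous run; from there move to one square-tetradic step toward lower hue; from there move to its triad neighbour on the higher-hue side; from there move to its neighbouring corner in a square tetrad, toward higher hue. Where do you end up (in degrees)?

48 + 41 = 89°   (analog 41° ↑)
89 − 90 = -1 → -1 + 360 = 359°   (square ↓)
359 + 120 = 479 → 479 − 360 = 119°   (triadic ↑)
119 + 90 = 209°   (square ↑)

209°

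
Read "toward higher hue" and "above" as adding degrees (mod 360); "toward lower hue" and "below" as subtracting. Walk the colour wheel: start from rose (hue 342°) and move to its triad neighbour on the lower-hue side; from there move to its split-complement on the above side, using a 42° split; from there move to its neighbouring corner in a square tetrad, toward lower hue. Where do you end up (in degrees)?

−120° (triadic ↓): 342 − 120 = 222°
+222° (split-comp 42° ↑): 222 + 222 = 444 → 444 − 360 = 84°
−90° (square ↓): 84 − 90 = -6 → -6 + 360 = 354°

354°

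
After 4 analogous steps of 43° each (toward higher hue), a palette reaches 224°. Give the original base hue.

4 steps of 43° (toward higher hue) give a net shift of +172°.
Start = end − shift: 224 − 172 = 52°

52°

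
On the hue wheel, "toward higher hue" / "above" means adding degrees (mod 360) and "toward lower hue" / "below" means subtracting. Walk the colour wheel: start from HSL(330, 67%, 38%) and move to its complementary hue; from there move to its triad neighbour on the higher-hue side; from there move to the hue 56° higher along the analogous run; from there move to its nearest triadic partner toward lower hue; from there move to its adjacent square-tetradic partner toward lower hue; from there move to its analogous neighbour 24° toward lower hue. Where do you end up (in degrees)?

complement +180°: 330 + 180 = 510 → 510 − 360 = 150°
triadic ↑ +120°: 150 + 120 = 270°
analog 56° ↑ +56°: 270 + 56 = 326°
triadic ↓ −120°: 326 − 120 = 206°
square ↓ −90°: 206 − 90 = 116°
analog 24° ↓ −24°: 116 − 24 = 92°

92°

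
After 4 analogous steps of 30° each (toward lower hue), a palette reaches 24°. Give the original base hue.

4 steps of 30° (toward lower hue) give a net shift of −120°.
Start = end − shift: 24 + 120 = 144°

144°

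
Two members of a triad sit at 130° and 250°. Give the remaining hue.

10°

A triad spaces three hues 120° apart.
The full set is {10°, 130°, 250°}.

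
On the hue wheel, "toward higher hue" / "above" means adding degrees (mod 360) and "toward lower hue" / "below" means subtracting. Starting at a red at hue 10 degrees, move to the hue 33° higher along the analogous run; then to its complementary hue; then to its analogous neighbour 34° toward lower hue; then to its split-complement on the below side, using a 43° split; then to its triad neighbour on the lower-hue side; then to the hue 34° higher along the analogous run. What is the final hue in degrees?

10 + 33 = 43°   (analog 33° ↑)
43 + 180 = 223°   (complement)
223 − 34 = 189°   (analog 34° ↓)
189 + 137 = 326°   (split-comp 43° ↓)
326 − 120 = 206°   (triadic ↓)
206 + 34 = 240°   (analog 34° ↑)

240°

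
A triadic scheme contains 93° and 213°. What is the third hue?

A triad spaces three hues 120° apart.
The full set is {93°, 213°, 333°}.

333°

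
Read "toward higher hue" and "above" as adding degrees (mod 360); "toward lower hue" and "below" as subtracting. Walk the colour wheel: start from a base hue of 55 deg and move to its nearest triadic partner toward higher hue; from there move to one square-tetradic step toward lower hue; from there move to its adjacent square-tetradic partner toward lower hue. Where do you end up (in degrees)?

triadic ↑ +120°: 55 + 120 = 175°
square ↓ −90°: 175 − 90 = 85°
square ↓ −90°: 85 − 90 = -5 → -5 + 360 = 355°

355°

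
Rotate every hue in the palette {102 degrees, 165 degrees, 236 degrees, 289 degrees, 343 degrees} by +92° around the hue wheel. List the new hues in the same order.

102 + 92 = 194°
165 + 92 = 257°
236 + 92 = 328°
289 + 92 = 381 → 381 − 360 = 21°
343 + 92 = 435 → 435 − 360 = 75°

194°, 257°, 328°, 21°, 75°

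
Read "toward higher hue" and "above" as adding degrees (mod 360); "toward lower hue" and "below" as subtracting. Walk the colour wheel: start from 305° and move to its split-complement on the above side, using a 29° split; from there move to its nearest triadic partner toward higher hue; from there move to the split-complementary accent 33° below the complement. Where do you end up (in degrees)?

+209° (split-comp 29° ↑): 305 + 209 = 514 → 514 − 360 = 154°
+120° (triadic ↑): 154 + 120 = 274°
+147° (split-comp 33° ↓): 274 + 147 = 421 → 421 − 360 = 61°

61°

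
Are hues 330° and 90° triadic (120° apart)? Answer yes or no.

Angular distance: |330 − 90| = 240; shorter arc = 360 − 240 = 120°.
Triadic (120° apart) requires 120°.

yes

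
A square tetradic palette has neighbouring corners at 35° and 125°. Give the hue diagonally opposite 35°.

215°

A square tetradic scheme places four hues 90° apart; opposite corners are 180° apart.
35 + 180 = 215°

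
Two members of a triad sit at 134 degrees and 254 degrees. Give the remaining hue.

A triad spaces three hues 120° apart.
The full set is {14°, 134°, 254°}.

14°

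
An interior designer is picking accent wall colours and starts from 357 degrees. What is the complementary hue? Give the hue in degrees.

The complement sits 180° across the wheel.
357 + 180 = 537 → 537 − 360 = 177°

177°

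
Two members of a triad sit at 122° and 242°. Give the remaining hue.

A triad spaces three hues 120° apart.
The full set is {2°, 122°, 242°}.

2°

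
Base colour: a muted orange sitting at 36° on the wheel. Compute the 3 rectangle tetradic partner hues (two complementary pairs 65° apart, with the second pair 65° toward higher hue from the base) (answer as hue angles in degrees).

A rectangular tetradic uses two complementary pairs 65° apart: offsets 0°, 65°, 180°, 245°.
36 + 65 = 101°
36 + 180 = 216°
36 + 245 = 281°

101°, 216° and 281°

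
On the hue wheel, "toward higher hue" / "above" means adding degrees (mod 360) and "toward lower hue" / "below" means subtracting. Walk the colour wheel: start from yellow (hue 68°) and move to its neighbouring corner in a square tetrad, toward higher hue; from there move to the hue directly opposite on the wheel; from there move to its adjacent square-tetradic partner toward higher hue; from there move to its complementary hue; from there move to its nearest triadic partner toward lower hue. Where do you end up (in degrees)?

128°

square ↑ +90°: 68 + 90 = 158°
complement +180°: 158 + 180 = 338°
square ↑ +90°: 338 + 90 = 428 → 428 − 360 = 68°
complement +180°: 68 + 180 = 248°
triadic ↓ −120°: 248 − 120 = 128°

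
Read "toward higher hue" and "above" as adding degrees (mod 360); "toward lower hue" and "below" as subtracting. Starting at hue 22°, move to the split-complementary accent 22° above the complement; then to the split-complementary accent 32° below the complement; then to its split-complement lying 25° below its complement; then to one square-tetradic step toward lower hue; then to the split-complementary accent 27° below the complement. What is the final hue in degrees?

split-comp 22° ↑ +202°: 22 + 202 = 224°
split-comp 32° ↓ +148°: 224 + 148 = 372 → 372 − 360 = 12°
split-comp 25° ↓ +155°: 12 + 155 = 167°
square ↓ −90°: 167 − 90 = 77°
split-comp 27° ↓ +153°: 77 + 153 = 230°

230°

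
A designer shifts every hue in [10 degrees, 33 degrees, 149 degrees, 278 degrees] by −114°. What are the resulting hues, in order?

10 − 114 = -104 → -104 + 360 = 256°
33 − 114 = -81 → -81 + 360 = 279°
149 − 114 = 35°
278 − 114 = 164°

256°, 279°, 35°, 164°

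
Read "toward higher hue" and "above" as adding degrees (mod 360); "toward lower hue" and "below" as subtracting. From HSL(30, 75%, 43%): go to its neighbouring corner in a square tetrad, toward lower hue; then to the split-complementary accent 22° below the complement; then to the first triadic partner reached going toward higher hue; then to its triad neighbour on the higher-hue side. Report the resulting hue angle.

30 − 90 = -60 → -60 + 360 = 300°   (square ↓)
300 + 158 = 458 → 458 − 360 = 98°   (split-comp 22° ↓)
98 + 120 = 218°   (triadic ↑)
218 + 120 = 338°   (triadic ↑)

338°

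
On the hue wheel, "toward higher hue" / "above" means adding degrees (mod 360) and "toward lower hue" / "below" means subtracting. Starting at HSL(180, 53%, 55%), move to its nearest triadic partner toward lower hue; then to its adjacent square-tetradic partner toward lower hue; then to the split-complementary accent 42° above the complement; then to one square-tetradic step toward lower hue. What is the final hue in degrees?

102°

180 − 120 = 60°   (triadic ↓)
60 − 90 = -30 → -30 + 360 = 330°   (square ↓)
330 + 222 = 552 → 552 − 360 = 192°   (split-comp 42° ↑)
192 − 90 = 102°   (square ↓)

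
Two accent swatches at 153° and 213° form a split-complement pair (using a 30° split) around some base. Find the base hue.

The accents sit 30° either side of the complement, so the complement is their short-arc midpoint on the wheel.
Short-arc midpoint of 153° and 213°: 183°.
Base is 180° from the complement: 183 − 180 = 3°

3°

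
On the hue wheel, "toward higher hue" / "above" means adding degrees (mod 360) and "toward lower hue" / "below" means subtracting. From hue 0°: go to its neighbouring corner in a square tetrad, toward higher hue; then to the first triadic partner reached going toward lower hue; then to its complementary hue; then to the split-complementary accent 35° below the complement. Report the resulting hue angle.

+90° (square ↑): 0 + 90 = 90°
−120° (triadic ↓): 90 − 120 = -30 → -30 + 360 = 330°
+180° (complement): 330 + 180 = 510 → 510 − 360 = 150°
+145° (split-comp 35° ↓): 150 + 145 = 295°

295°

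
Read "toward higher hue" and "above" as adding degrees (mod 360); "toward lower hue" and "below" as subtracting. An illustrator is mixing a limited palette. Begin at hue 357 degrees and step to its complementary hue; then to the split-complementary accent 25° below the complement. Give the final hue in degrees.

+180° (complement): 357 + 180 = 537 → 537 − 360 = 177°
+155° (split-comp 25° ↓): 177 + 155 = 332°

332°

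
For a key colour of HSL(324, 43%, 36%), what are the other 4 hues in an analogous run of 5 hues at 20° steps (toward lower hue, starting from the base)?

Analogous hues sit every 20° along the wheel.
324 − 20 = 304°
324 − 40 = 284°
324 − 60 = 264°
324 − 80 = 244°

304°, 284°, 264°, and 244°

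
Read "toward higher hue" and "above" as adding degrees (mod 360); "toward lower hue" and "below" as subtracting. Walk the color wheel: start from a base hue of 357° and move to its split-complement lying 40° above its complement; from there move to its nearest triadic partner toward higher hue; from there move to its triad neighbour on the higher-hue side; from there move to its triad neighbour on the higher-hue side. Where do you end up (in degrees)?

217°

357 + 220 = 577 → 577 − 360 = 217°   (split-comp 40° ↑)
217 + 120 = 337°   (triadic ↑)
337 + 120 = 457 → 457 − 360 = 97°   (triadic ↑)
97 + 120 = 217°   (triadic ↑)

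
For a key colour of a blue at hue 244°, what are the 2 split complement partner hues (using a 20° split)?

Split-complementary hues sit 20° either side of the complement.
Complement of 244°: 244 + 180 = 424 → 424 − 360 = 64°
64 − 20 = 44°
64 + 20 = 84°

44° and 84°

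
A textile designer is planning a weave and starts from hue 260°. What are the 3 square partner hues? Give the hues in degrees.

A square tetradic scheme places four hues every 90°.
260 + 90 = 350°
260 + 180 = 440 → 440 − 360 = 80°
260 + 270 = 530 → 530 − 360 = 170°

350°, 80°, 170°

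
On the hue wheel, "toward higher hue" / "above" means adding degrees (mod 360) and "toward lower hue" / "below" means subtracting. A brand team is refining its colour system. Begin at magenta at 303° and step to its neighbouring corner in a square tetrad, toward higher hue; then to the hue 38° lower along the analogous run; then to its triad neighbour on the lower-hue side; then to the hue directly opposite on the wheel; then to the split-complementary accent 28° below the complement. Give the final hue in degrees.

square ↑ +90°: 303 + 90 = 393 → 393 − 360 = 33°
analog 38° ↓ −38°: 33 − 38 = -5 → -5 + 360 = 355°
triadic ↓ −120°: 355 − 120 = 235°
complement +180°: 235 + 180 = 415 → 415 − 360 = 55°
split-comp 28° ↓ +152°: 55 + 152 = 207°

207°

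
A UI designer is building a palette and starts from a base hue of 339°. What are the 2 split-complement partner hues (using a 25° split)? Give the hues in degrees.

Split-complementary hues sit 25° either side of the complement.
Complement of 339°: 339 + 180 = 519 → 519 − 360 = 159°
159 − 25 = 134°
159 + 25 = 184°

134° and 184°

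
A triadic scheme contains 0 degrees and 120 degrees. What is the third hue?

A triad spaces three hues 120° apart.
The full set is {0°, 120°, 240°}.

240°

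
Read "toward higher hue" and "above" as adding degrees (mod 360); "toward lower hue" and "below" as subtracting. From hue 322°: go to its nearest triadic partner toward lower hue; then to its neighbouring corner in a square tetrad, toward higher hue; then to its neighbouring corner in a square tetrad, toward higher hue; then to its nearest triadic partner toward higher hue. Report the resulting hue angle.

−120° (triadic ↓): 322 − 120 = 202°
+90° (square ↑): 202 + 90 = 292°
+90° (square ↑): 292 + 90 = 382 → 382 − 360 = 22°
+120° (triadic ↑): 22 + 120 = 142°

142°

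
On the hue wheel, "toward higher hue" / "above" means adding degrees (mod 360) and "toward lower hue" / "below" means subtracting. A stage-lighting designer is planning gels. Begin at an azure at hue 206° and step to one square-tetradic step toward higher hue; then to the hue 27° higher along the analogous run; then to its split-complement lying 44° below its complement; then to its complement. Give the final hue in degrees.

279°

square ↑ +90°: 206 + 90 = 296°
analog 27° ↑ +27°: 296 + 27 = 323°
split-comp 44° ↓ +136°: 323 + 136 = 459 → 459 − 360 = 99°
complement +180°: 99 + 180 = 279°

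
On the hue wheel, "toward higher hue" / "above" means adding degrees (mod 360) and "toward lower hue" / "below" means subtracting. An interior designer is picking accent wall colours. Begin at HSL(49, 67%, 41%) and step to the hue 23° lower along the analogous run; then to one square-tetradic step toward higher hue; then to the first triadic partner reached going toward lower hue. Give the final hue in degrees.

analog 23° ↓ −23°: 49 − 23 = 26°
square ↑ +90°: 26 + 90 = 116°
triadic ↓ −120°: 116 − 120 = -4 → -4 + 360 = 356°

356°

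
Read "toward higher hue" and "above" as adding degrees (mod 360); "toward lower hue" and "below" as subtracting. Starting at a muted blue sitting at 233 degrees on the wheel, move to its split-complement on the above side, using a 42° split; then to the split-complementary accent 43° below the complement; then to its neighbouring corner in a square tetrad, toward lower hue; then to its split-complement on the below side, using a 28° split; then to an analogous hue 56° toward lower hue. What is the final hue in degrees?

+222° (split-comp 42° ↑): 233 + 222 = 455 → 455 − 360 = 95°
+137° (split-comp 43° ↓): 95 + 137 = 232°
−90° (square ↓): 232 − 90 = 142°
+152° (split-comp 28° ↓): 142 + 152 = 294°
−56° (analog 56° ↓): 294 − 56 = 238°

238°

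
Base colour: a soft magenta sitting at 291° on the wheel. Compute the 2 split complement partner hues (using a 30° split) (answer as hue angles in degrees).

81° and 141°

Split-complementary hues sit 30° either side of the complement.
Complement of 291°: 291 + 180 = 471 → 471 − 360 = 111°
111 − 30 = 81°
111 + 30 = 141°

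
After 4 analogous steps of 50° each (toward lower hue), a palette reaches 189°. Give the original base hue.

4 steps of 50° (toward lower hue) give a net shift of −200°.
Start = end − shift: 189 + 200 = 389 → 389 − 360 = 29°

29°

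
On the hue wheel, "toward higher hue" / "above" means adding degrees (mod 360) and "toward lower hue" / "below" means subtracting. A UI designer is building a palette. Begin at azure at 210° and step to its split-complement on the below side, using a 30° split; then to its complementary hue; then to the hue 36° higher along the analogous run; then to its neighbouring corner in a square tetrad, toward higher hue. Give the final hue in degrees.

306°

split-comp 30° ↓ +150°: 210 + 150 = 360 → 360 − 360 = 0°
complement +180°: 0 + 180 = 180°
analog 36° ↑ +36°: 180 + 36 = 216°
square ↑ +90°: 216 + 90 = 306°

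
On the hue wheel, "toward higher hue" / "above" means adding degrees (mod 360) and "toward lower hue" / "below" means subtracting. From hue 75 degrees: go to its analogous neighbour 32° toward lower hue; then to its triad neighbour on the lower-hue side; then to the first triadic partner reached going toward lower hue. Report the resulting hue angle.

−32° (analog 32° ↓): 75 − 32 = 43°
−120° (triadic ↓): 43 − 120 = -77 → -77 + 360 = 283°
−120° (triadic ↓): 283 − 120 = 163°

163°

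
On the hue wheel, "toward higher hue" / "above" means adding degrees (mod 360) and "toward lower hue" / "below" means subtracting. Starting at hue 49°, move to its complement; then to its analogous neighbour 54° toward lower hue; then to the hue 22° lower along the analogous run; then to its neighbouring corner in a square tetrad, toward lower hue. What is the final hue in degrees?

63°

complement +180°: 49 + 180 = 229°
analog 54° ↓ −54°: 229 − 54 = 175°
analog 22° ↓ −22°: 175 − 22 = 153°
square ↓ −90°: 153 − 90 = 63°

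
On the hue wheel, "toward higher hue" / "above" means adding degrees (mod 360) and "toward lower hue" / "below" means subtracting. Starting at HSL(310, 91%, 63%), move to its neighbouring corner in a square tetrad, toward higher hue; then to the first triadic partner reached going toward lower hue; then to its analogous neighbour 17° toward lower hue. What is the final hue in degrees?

263°

+90° (square ↑): 310 + 90 = 400 → 400 − 360 = 40°
−120° (triadic ↓): 40 − 120 = -80 → -80 + 360 = 280°
−17° (analog 17° ↓): 280 − 17 = 263°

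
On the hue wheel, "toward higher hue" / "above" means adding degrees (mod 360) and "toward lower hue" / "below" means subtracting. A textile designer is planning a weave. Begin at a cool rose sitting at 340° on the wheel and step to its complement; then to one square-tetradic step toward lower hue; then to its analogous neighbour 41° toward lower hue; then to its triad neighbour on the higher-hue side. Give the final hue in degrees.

149°

complement +180°: 340 + 180 = 520 → 520 − 360 = 160°
square ↓ −90°: 160 − 90 = 70°
analog 41° ↓ −41°: 70 − 41 = 29°
triadic ↑ +120°: 29 + 120 = 149°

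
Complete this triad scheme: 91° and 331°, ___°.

A triad places three hues 120° apart.
The full set through 91° is {91°, 211°, 331°}.
Given {91°, 331°}, the missing hue is 211°.

211°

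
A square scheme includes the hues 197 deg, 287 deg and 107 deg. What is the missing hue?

A square tetradic scheme places four hues every 90°.
The full set through 107° is {17°, 107°, 197°, 287°}.
Given {107°, 197°, 287°}, the missing hue is 17°.

17°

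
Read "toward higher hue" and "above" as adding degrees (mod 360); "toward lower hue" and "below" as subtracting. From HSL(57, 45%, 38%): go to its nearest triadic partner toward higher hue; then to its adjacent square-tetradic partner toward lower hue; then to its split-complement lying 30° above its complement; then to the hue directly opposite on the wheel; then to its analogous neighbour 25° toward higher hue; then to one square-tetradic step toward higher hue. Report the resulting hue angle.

232°

+120° (triadic ↑): 57 + 120 = 177°
−90° (square ↓): 177 − 90 = 87°
+210° (split-comp 30° ↑): 87 + 210 = 297°
+180° (complement): 297 + 180 = 477 → 477 − 360 = 117°
+25° (analog 25° ↑): 117 + 25 = 142°
+90° (square ↑): 142 + 90 = 232°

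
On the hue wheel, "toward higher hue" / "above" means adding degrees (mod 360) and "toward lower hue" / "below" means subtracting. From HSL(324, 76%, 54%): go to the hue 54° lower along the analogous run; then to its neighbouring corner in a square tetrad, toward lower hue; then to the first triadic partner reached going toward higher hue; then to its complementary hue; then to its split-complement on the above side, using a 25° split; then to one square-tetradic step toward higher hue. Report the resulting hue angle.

−54° (analog 54° ↓): 324 − 54 = 270°
−90° (square ↓): 270 − 90 = 180°
+120° (triadic ↑): 180 + 120 = 300°
+180° (complement): 300 + 180 = 480 → 480 − 360 = 120°
+205° (split-comp 25° ↑): 120 + 205 = 325°
+90° (square ↑): 325 + 90 = 415 → 415 − 360 = 55°

55°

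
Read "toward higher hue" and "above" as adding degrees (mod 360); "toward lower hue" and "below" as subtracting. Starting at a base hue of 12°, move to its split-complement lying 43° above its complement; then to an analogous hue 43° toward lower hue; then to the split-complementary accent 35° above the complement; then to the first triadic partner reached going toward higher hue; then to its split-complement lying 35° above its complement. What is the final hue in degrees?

+223° (split-comp 43° ↑): 12 + 223 = 235°
−43° (analog 43° ↓): 235 − 43 = 192°
+215° (split-comp 35° ↑): 192 + 215 = 407 → 407 − 360 = 47°
+120° (triadic ↑): 47 + 120 = 167°
+215° (split-comp 35° ↑): 167 + 215 = 382 → 382 − 360 = 22°

22°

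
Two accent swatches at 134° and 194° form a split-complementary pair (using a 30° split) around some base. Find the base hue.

344°

The accents sit 30° either side of the complement, so the complement is their short-arc midpoint on the wheel.
Short-arc midpoint of 134° and 194°: 164°.
Base is 180° from the complement: 164 − 180 = -16 → -16 + 360 = 344°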